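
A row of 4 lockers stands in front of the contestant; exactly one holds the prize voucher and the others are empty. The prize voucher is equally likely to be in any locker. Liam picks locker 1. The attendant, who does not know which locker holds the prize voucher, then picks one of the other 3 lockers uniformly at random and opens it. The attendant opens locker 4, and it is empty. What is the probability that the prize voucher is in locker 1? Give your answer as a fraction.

Apply Bayes' rule, conditioning on where the prize voucher actually is.
If it is in any of lockers 1, 2, and 3 (prior 1/4 each): the attendant picks locker 4 with probability 1/3 regardless, and it is not the prize; weight (1/4)·(1/3) = 1/12 each.
If it is in locker 4 (prior 1/4): the attendant opened locker 4, so this case is ruled out; weight (1/4)·0 = 0.
The weights sum to 1/4.
So P(the prize voucher in locker 1 | the attendant opened locker 4) = (1/12) / (1/4) = 1/3.

1/3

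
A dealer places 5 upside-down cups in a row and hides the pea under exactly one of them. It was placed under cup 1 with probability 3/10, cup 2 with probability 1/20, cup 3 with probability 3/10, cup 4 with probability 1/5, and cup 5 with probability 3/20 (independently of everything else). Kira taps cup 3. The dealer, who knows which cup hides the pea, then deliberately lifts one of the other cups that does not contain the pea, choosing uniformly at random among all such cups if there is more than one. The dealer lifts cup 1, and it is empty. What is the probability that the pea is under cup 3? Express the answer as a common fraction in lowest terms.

Condition on the true location of the pea.
If it is under cup 1 (prior 3/10): the dealer opened cup 1, so this case is ruled out; weight (3/10)·0 = 0.
If it is under cup 2 (prior 1/20): the dealer has 3 equally likely choices, so probability 1/3; weight (1/20)·(1/3) = 1/60.
If it is under cup 3 (prior 3/10): the dealer has 4 equally likely choices, so probability 1/4; weight (3/10)·(1/4) = 3/40.
If it is under cup 4 (prior 1/5): the dealer has 3 equally likely choices, so probability 1/3; weight (1/5)·(1/3) = 1/15.
If it is under cup 5 (prior 3/20): the dealer has 3 equally likely choices, so probability 1/3; weight (3/20)·(1/3) = 1/20.
The weights sum to 5/24.
So P(the pea under cup 3 | the dealer opened cup 1) = (3/40) / (5/24) = 9/25.

9/25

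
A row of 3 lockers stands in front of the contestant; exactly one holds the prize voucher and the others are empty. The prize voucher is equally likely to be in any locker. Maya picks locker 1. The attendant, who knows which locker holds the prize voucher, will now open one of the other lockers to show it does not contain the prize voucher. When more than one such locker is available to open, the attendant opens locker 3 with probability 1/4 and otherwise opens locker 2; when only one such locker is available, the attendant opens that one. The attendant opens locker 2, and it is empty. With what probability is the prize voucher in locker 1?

Consider each possible location of the prize voucher in turn.
If it is in locker 1 (prior 1/3): locker 3 is available but not opened, probability 3/4; weight (1/3)·(3/4) = 1/4.
If it is in locker 2 (prior 1/3): the attendant opened locker 2, so this case is ruled out; weight (1/3)·0 = 0.
If it is in locker 3 (prior 1/3): only locker 2 is available, probability 1; weight (1/3)·1 = 1/3.
The weights sum to 7/12.
So P(the prize voucher in locker 1 | the attendant opened locker 2) = (1/4) / (7/12) = 3/7.

3/7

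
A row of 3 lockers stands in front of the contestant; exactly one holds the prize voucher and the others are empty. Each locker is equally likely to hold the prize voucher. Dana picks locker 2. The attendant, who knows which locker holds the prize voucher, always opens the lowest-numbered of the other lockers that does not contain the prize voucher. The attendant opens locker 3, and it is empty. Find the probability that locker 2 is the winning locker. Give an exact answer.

Condition on the true location of the prize voucher.
If it is in locker 1 (prior 1/3): locker 3 is the lowest-numbered option available, probability 1; weight (1/3)·1 = 1/3.
If it is in locker 2 (prior 1/3): the attendant would have opened locker 1 instead, probability 0; weight (1/3)·0 = 0.
If it is in locker 3 (prior 1/3): the attendant opened locker 3, so this case is ruled out; weight (1/3)·0 = 0.
The weights sum to 1/3.
So P(the prize voucher in locker 2 | the attendant opened locker 3) = 0 / (1/3) = 0.

0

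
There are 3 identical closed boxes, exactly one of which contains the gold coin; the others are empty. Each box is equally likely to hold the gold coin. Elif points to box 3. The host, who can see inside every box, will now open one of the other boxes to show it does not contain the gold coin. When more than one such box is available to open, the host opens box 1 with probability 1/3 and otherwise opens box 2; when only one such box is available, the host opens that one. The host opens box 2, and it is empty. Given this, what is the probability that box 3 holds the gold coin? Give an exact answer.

Consider each possible location of the gold coin in turn.
If it is in box 1 (prior 1/3): only box 2 is available, probability 1; weight (1/3)·1 = 1/3.
If it is in box 2 (prior 1/3): the host opened box 2, so this case is ruled out; weight (1/3)·0 = 0.
If it is in box 3 (prior 1/3): box 1 is available but not opened, probability 2/3; weight (1/3)·(2/3) = 2/9.
The weights sum to 5/9.
So P(the gold coin in box 3 | the host opened box 2) = (2/9) / (5/9) = 2/5.

2/5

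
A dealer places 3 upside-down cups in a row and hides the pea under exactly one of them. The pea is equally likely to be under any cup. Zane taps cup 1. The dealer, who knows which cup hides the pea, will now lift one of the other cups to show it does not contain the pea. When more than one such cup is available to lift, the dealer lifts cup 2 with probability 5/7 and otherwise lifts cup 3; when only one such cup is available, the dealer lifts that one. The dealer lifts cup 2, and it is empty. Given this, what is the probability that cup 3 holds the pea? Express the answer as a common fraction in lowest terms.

7/12

Condition on the true location of the pea.
If it is under cup 1 (prior 1/3): cup 2 is available, opened with probability 5/7; weight (1/3)·(5/7) = 5/21.
If it is under cup 2 (prior 1/3): the dealer opened cup 2, so this case is ruled out; weight (1/3)·0 = 0.
If it is under cup 3 (prior 1/3): only cup 2 is available, probability 1; weight (1/3)·1 = 1/3.
The weights sum to 4/7.
So P(the pea under cup 3 | the dealer opened cup 2) = (1/3) / (4/7) = 7/12.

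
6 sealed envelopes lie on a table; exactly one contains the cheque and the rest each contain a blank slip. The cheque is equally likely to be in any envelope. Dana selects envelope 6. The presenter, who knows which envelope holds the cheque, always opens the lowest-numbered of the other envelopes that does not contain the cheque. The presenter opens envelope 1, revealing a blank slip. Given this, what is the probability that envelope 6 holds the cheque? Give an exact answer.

Consider each possible location of the cheque in turn.
If it is in envelope 1 (prior 1/6): the presenter opened envelope 1, so this case is ruled out; weight (1/6)·0 = 0.
If it is in any of envelopes 2, 3, 4, 5, and 6 (prior 1/6 each): envelope 1 is the lowest-numbered option available, probability 1; weight (1/6)·1 = 1/6 each.
The weights sum to 5/6.
So P(the cheque in envelope 6 | the presenter opened envelope 1) = (1/6) / (5/6) = 1/5.

1/5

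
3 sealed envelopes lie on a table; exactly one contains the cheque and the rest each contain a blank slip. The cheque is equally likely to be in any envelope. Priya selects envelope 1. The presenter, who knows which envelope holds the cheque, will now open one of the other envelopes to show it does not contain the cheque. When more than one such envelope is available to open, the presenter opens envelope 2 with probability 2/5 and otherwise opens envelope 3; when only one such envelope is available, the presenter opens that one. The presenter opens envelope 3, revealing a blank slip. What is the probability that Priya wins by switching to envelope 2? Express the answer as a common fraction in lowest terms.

Consider each possible location of the cheque in turn.
If it is in envelope 1 (prior 1/3): envelope 2 is available but not opened, probability 3/5; weight (1/3)·(3/5) = 1/5.
If it is in envelope 2 (prior 1/3): only envelope 3 is available, probability 1; weight (1/3)·1 = 1/3.
If it is in envelope 3 (prior 1/3): the presenter opened envelope 3, so this case is ruled out; weight (1/3)·0 = 0.
The weights sum to 8/15.
So P(the cheque in envelope 2 | the presenter opened envelope 3) = (1/3) / (8/15) = 5/8.

5/8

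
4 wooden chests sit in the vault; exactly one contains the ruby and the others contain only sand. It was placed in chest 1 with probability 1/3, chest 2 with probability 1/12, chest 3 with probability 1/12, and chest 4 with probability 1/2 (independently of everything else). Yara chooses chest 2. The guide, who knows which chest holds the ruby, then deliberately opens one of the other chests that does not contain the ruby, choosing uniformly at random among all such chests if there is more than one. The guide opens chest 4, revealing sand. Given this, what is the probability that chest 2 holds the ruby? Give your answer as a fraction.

Apply Bayes' rule, conditioning on where the ruby actually is.
If it is in chest 1 (prior 1/3): the guide has 2 equally likely choices, so probability 1/2; weight (1/3)·(1/2) = 1/6.
If it is in chest 2 (prior 1/12): the guide has 3 equally likely choices, so probability 1/3; weight (1/12)·(1/3) = 1/36.
If it is in chest 3 (prior 1/12): the guide has 2 equally likely choices, so probability 1/2; weight (1/12)·(1/2) = 1/24.
If it is in chest 4 (prior 1/2): the guide opened chest 4, so this case is ruled out; weight (1/2)·0 = 0.
The weights sum to 17/72.
So P(the ruby in chest 2 | the guide opened chest 4) = (1/36) / (17/72) = 2/17.

2/17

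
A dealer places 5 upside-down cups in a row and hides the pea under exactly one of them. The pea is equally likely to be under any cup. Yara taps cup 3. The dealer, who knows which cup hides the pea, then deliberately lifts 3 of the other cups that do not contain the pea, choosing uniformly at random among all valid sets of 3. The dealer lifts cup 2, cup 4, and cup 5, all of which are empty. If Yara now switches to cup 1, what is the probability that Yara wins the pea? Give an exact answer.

4/5

Condition on the true location of the pea.
If it is under cup 1 (prior 1/5): the dealer has no choice, probability 1; weight (1/5)·1 = 1/5.
If it is under any of cups 2, 4, and 5 (prior 1/5 each): that cup was opened and seen not to hold the prize — ruled out; weight (1/5)·0 = 0 each.
If it is under cup 3 (prior 1/5): the dealer has 4 equally likely choices, so probability 1/4; weight (1/5)·(1/4) = 1/20.
The weights sum to 1/4.
So P(the pea under cup 1 | the dealer opened cup 2, cup 4, and cup 5) = (1/5) / (1/4) = 4/5.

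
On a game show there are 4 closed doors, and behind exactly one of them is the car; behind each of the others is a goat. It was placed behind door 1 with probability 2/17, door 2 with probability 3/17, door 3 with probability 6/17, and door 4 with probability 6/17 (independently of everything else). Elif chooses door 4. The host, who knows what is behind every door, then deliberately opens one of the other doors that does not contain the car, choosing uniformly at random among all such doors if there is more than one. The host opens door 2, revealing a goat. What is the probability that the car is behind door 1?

1/6

Condition on the true location of the car.
If it is behind door 1 (prior 2/17): the host has 2 equally likely choices, so probability 1/2; weight (2/17)·(1/2) = 1/17.
If it is behind door 2 (prior 3/17): the host opened door 2, so this case is ruled out; weight (3/17)·0 = 0.
If it is behind door 3 (prior 6/17): the host has 2 equally likely choices, so probability 1/2; weight (6/17)·(1/2) = 3/17.
If it is behind door 4 (prior 6/17): the host has 3 equally likely choices, so probability 1/3; weight (6/17)·(1/3) = 2/17.
The weights sum to 6/17.
So P(the car behind door 1 | the host opened door 2) = (1/17) / (6/17) = 1/6.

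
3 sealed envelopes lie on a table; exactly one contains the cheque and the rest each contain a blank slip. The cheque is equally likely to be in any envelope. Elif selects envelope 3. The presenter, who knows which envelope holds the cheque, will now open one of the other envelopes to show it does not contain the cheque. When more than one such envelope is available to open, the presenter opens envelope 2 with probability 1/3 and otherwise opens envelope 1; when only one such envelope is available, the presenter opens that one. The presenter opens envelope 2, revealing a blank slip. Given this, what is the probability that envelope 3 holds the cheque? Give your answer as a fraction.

1/4

Apply Bayes' rule, conditioning on where the cheque actually is.
If it is in envelope 1 (prior 1/3): only envelope 2 is available, probability 1; weight (1/3)·1 = 1/3.
If it is in envelope 2 (prior 1/3): the presenter opened envelope 2, so this case is ruled out; weight (1/3)·0 = 0.
If it is in envelope 3 (prior 1/3): envelope 2 is available, opened with probability 1/3; weight (1/3)·(1/3) = 1/9.
The weights sum to 4/9.
So P(the cheque in envelope 3 | the presenter opened envelope 2) = (1/9) / (4/9) = 1/4.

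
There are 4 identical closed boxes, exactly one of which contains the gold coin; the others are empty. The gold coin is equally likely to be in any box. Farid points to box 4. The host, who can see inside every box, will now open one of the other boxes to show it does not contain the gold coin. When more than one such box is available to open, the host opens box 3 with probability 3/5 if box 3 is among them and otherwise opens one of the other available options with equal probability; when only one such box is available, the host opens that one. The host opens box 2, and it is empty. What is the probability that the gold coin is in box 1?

4/11

Apply Bayes' rule, conditioning on where the gold coin actually is.
If it is in box 1 (prior 1/4): box 3 is available but not opened, probability 2/5; weight (1/4)·(2/5) = 1/10.
If it is in box 2 (prior 1/4): the host opened box 2, so this case is ruled out; weight (1/4)·0 = 0.
If it is in box 3 (prior 1/4): box 3 holds the prize so is unavailable; the host chooses uniformly among the 2 others, probability 1/2; weight (1/4)·(1/2) = 1/8.
If it is in box 4 (prior 1/4): box 3 is available but not opened; box 2 gets probability (1 − 3/5)/2 = 1/5; weight (1/4)·(1/5) = 1/20.
The weights sum to 11/40.
So P(the gold coin in box 1 | the host opened box 2) = (1/10) / (11/40) = 4/11.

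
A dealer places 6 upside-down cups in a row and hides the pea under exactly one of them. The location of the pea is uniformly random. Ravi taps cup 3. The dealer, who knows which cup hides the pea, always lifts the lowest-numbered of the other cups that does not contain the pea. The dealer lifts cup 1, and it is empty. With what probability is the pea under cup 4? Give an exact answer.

Consider each possible location of the pea in turn.
If it is under cup 1 (prior 1/6): the dealer opened cup 1, so this case is ruled out; weight (1/6)·0 = 0.
If it is under any of cups 2, 3, 4, 5, and 6 (prior 1/6 each): cup 1 is the lowest-numbered option available, probability 1; weight (1/6)·1 = 1/6 each.
The weights sum to 5/6.
So P(the pea under cup 4 | the dealer opened cup 1) = (1/6) / (5/6) = 1/5.

1/5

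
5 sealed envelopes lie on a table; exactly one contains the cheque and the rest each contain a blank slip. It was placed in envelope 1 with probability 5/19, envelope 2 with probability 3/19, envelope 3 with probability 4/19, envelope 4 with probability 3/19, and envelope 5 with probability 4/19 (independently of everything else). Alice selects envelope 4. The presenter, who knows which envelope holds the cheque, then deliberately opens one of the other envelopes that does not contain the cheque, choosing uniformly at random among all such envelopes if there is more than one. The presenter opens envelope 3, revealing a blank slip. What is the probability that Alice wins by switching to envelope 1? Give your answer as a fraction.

Condition on the true location of the cheque.
If it is in envelope 1 (prior 5/19): the presenter has 3 equally likely choices, so probability 1/3; weight (5/19)·(1/3) = 5/57.
If it is in envelope 2 (prior 3/19): the presenter has 3 equally likely choices, so probability 1/3; weight (3/19)·(1/3) = 1/19.
If it is in envelope 3 (prior 4/19): the presenter opened envelope 3, so this case is ruled out; weight (4/19)·0 = 0.
If it is in envelope 4 (prior 3/19): the presenter has 4 equally likely choices, so probability 1/4; weight (3/19)·(1/4) = 3/76.
If it is in envelope 5 (prior 4/19): the presenter has 3 equally likely choices, so probability 1/3; weight (4/19)·(1/3) = 4/57.
The weights sum to 1/4.
So P(the cheque in envelope 1 | the presenter opened envelope 3) = (5/57) / (1/4) = 20/57.

20/57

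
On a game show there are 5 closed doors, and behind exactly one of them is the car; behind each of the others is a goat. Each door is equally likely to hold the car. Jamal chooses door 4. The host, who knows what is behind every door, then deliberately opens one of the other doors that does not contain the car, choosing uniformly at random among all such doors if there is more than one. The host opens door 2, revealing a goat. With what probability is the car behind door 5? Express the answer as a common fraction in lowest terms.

4/15

Consider each possible location of the car in turn.
If it is behind any of doors 1, 3, and 5 (prior 1/5 each): the host has 3 equally likely choices, so probability 1/3; weight (1/5)·(1/3) = 1/15 each.
If it is behind door 2 (prior 1/5): the host opened door 2, so this case is ruled out; weight (1/5)·0 = 0.
If it is behind door 4 (prior 1/5): the host has 4 equally likely choices, so probability 1/4; weight (1/5)·(1/4) = 1/20.
The weights sum to 1/4.
So P(the car behind door 5 | the host opened door 2) = (1/15) / (1/4) = 4/15.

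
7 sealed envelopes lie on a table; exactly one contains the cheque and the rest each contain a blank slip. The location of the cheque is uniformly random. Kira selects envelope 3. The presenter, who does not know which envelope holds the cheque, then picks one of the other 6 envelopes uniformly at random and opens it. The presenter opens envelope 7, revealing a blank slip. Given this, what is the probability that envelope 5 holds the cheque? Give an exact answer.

Because the presenter chose which envelope to open without knowing where the cheque is, the choice is independent of the prize location. Learning that envelope 7 does not hold the cheque simply rules out that one location and leaves the remaining 6 envelopes still equally likely by symmetry.
So P(the cheque in envelope 5) = 1/6.

1/6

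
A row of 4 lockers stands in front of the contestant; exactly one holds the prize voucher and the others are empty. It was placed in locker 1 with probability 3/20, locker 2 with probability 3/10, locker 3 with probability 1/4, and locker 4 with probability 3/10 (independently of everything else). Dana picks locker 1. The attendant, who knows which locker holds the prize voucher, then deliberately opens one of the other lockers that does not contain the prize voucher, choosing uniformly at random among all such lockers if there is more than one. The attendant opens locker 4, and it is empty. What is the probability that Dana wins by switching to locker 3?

Consider each possible location of the prize voucher in turn.
If it is in locker 1 (prior 3/20): the attendant has 3 equally likely choices, so probability 1/3; weight (3/20)·(1/3) = 1/20.
If it is in locker 2 (prior 3/10): the attendant has 2 equally likely choices, so probability 1/2; weight (3/10)·(1/2) = 3/20.
If it is in locker 3 (prior 1/4): the attendant has 2 equally likely choices, so probability 1/2; weight (1/4)·(1/2) = 1/8.
If it is in locker 4 (prior 3/10): the attendant opened locker 4, so this case is ruled out; weight (3/10)·0 = 0.
The weights sum to 13/40.
So P(the prize voucher in locker 3 | the attendant opened locker 4) = (1/8) / (13/40) = 5/13.

5/13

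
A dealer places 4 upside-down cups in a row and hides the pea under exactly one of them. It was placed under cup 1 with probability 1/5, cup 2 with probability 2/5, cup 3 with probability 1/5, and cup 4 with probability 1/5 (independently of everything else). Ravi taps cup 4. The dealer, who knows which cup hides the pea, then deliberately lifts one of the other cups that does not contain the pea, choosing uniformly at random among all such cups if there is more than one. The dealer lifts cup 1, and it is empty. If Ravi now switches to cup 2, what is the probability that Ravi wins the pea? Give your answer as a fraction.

Condition on the true location of the pea.
If it is under cup 1 (prior 1/5): the dealer opened cup 1, so this case is ruled out; weight (1/5)·0 = 0.
If it is under cup 2 (prior 2/5): the dealer has 2 equally likely choices, so probability 1/2; weight (2/5)·(1/2) = 1/5.
If it is under cup 3 (prior 1/5): the dealer has 2 equally likely choices, so probability 1/2; weight (1/5)·(1/2) = 1/10.
If it is under cup 4 (prior 1/5): the dealer has 3 equally likely choices, so probability 1/3; weight (1/5)·(1/3) = 1/15.
The weights sum to 11/30.
So P(the pea under cup 2 | the dealer opened cup 1) = (1/5) / (11/30) = 6/11.

6/11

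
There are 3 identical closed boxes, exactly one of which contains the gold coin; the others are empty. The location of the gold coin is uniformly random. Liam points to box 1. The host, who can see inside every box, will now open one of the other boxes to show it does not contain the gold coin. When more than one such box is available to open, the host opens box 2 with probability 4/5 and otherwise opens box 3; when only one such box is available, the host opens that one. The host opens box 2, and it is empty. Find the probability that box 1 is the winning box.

4/9

Consider each possible location of the gold coin in turn.
If it is in box 1 (prior 1/3): box 2 is available, opened with probability 4/5; weight (1/3)·(4/5) = 4/15.
If it is in box 2 (prior 1/3): the host opened box 2, so this case is ruled out; weight (1/3)·0 = 0.
If it is in box 3 (prior 1/3): only box 2 is available, probability 1; weight (1/3)·1 = 1/3.
The weights sum to 3/5.
So P(the gold coin in box 1 | the host opened box 2) = (4/15) / (3/5) = 4/9.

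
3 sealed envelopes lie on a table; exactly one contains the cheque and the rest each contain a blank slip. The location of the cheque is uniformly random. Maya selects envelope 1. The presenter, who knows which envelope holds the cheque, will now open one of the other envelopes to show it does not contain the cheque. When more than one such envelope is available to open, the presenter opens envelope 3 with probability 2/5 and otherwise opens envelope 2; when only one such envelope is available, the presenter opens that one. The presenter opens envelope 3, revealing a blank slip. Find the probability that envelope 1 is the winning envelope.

2/7

Consider each possible location of the cheque in turn.
If it is in envelope 1 (prior 1/3): envelope 3 is available, opened with probability 2/5; weight (1/3)·(2/5) = 2/15.
If it is in envelope 2 (prior 1/3): only envelope 3 is available, probability 1; weight (1/3)·1 = 1/3.
If it is in envelope 3 (prior 1/3): the presenter opened envelope 3, so this case is ruled out; weight (1/3)·0 = 0.
The weights sum to 7/15.
So P(the cheque in envelope 1 | the presenter opened envelope 3) = (2/15) / (7/15) = 2/7.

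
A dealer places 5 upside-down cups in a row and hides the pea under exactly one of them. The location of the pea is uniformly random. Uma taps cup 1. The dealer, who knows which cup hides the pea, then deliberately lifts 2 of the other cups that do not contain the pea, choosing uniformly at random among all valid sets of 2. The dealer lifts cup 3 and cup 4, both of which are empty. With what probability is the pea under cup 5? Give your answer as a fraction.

Condition on the true location of the pea.
If it is under cup 1 (prior 1/5): the dealer has 6 equally likely choices, so probability 1/6; weight (1/5)·(1/6) = 1/30.
If it is under either of cups 2 and 5 (prior 1/5 each): the dealer has 3 equally likely choices, so probability 1/3; weight (1/5)·(1/3) = 1/15 each.
If it is under either of cups 3 and 4 (prior 1/5 each): that cup was opened and seen not to hold the prize — ruled out; weight (1/5)·0 = 0 each.
The weights sum to 1/6.
So P(the pea under cup 5 | the dealer opened cup 3 and cup 4) = (1/15) / (1/6) = 2/5.

2/5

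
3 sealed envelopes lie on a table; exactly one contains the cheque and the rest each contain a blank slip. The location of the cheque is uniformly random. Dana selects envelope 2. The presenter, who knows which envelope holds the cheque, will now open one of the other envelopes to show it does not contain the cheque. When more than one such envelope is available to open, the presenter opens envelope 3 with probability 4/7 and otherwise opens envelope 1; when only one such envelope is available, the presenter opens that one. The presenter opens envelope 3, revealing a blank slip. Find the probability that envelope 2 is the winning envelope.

4/11

Apply Bayes' rule, conditioning on where the cheque actually is.
If it is in envelope 1 (prior 1/3): only envelope 3 is available, probability 1; weight (1/3)·1 = 1/3.
If it is in envelope 2 (prior 1/3): envelope 3 is available, opened with probability 4/7; weight (1/3)·(4/7) = 4/21.
If it is in envelope 3 (prior 1/3): the presenter opened envelope 3, so this case is ruled out; weight (1/3)·0 = 0.
The weights sum to 11/21.
So P(the cheque in envelope 2 | the presenter opened envelope 3) = (4/21) / (11/21) = 4/11.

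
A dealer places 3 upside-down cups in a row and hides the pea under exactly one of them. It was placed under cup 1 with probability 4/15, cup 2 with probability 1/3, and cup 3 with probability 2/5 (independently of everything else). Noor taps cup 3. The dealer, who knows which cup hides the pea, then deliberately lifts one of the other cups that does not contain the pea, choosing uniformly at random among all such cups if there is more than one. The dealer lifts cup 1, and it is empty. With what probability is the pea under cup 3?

3/8

Apply Bayes' rule, conditioning on where the pea actually is.
If it is under cup 1 (prior 4/15): the dealer opened cup 1, so this case is ruled out; weight (4/15)·0 = 0.
If it is under cup 2 (prior 1/3): the dealer has no choice, probability 1; weight (1/3)·1 = 1/3.
If it is under cup 3 (prior 2/5): the dealer has 2 equally likely choices, so probability 1/2; weight (2/5)·(1/2) = 1/5.
The weights sum to 8/15.
So P(the pea under cup 3 | the dealer opened cup 1) = (1/5) / (8/15) = 3/8.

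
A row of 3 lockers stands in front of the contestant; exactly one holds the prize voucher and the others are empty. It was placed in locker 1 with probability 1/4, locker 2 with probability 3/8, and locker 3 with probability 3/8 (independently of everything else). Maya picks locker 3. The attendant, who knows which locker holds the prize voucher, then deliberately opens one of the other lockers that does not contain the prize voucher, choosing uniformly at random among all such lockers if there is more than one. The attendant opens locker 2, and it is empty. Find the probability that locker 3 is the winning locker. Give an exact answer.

Condition on the true location of the prize voucher.
If it is in locker 1 (prior 1/4): the attendant has no choice, probability 1; weight (1/4)·1 = 1/4.
If it is in locker 2 (prior 3/8): the attendant opened locker 2, so this case is ruled out; weight (3/8)·0 = 0.
If it is in locker 3 (prior 3/8): the attendant has 2 equally likely choices, so probability 1/2; weight (3/8)·(1/2) = 3/16.
The weights sum to 7/16.
So P(the prize voucher in locker 3 | the attendant opened locker 2) = (3/16) / (7/16) = 3/7.

3/7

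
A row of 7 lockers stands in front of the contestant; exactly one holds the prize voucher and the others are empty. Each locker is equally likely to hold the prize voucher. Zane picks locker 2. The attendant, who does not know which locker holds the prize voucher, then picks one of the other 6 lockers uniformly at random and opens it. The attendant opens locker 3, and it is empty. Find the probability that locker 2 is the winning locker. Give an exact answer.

Because the attendant chose which locker to open without knowing where the prize voucher is, the choice is independent of the prize location. Learning that locker 3 does not hold the prize voucher simply rules out that one location and leaves the remaining 6 lockers still equally likely by symmetry.
So P(the prize voucher in locker 2) = 1/6.

1/6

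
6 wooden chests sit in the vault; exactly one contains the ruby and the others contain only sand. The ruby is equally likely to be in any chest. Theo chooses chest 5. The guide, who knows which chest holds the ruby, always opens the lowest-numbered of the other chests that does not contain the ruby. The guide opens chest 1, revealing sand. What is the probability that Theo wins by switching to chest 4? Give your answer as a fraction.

Apply Bayes' rule, conditioning on where the ruby actually is.
If it is in chest 1 (prior 1/6): the guide opened chest 1, so this case is ruled out; weight (1/6)·0 = 0.
If it is in any of chests 2, 3, 4, 5, and 6 (prior 1/6 each): chest 1 is the lowest-numbered option available, probability 1; weight (1/6)·1 = 1/6 each.
The weights sum to 5/6.
So P(the ruby in chest 4 | the guide opened chest 1) = (1/6) / (5/6) = 1/5.

1/5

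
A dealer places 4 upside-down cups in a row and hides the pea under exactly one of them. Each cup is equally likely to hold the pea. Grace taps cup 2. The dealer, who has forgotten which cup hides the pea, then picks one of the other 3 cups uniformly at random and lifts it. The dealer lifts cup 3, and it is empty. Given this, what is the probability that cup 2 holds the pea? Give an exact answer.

1/3

Consider each possible location of the pea in turn.
If it is under any of cups 1, 2, and 4 (prior 1/4 each): the dealer picks cup 3 with probability 1/3 regardless, and it is not the prize; weight (1/4)·(1/3) = 1/12 each.
If it is under cup 3 (prior 1/4): the dealer opened cup 3, so this case is ruled out; weight (1/4)·0 = 0.
The weights sum to 1/4.
So P(the pea under cup 2 | the dealer opened cup 3) = (1/12) / (1/4) = 1/3.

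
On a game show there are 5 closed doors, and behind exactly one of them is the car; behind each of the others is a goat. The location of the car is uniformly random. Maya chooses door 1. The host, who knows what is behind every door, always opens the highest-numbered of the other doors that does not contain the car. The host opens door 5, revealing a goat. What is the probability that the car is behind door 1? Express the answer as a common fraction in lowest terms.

Apply Bayes' rule, conditioning on where the car actually is.
If it is behind any of doors 1, 2, 3, and 4 (prior 1/5 each): door 5 is the highest-numbered option available, probability 1; weight (1/5)·1 = 1/5 each.
If it is behind door 5 (prior 1/5): the host opened door 5, so this case is ruled out; weight (1/5)·0 = 0.
The weights sum to 4/5.
So P(the car behind door 1 | the host opened door 5) = (1/5) / (4/5) = 1/4.

1/4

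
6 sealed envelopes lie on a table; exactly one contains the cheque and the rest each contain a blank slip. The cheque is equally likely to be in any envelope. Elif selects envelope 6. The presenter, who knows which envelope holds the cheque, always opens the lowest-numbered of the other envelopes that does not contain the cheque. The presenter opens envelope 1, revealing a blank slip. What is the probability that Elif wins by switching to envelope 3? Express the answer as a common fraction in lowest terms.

Consider each possible location of the cheque in turn.
If it is in envelope 1 (prior 1/6): the presenter opened envelope 1, so this case is ruled out; weight (1/6)·0 = 0.
If it is in any of envelopes 2, 3, 4, 5, and 6 (prior 1/6 each): envelope 1 is the lowest-numbered option available, probability 1; weight (1/6)·1 = 1/6 each.
The weights sum to 5/6.
So P(the cheque in envelope 3 | the presenter opened envelope 1) = (1/6) / (5/6) = 1/5.

1/5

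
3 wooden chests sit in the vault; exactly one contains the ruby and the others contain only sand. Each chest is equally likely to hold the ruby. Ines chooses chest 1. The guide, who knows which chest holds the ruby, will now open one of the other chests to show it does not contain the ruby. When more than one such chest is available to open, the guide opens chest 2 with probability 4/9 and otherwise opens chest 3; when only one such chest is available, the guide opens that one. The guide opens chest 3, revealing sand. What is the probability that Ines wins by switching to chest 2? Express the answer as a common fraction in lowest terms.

9/14

Apply Bayes' rule, conditioning on where the ruby actually is.
If it is in chest 1 (prior 1/3): chest 2 is available but not opened, probability 5/9; weight (1/3)·(5/9) = 5/27.
If it is in chest 2 (prior 1/3): only chest 3 is available, probability 1; weight (1/3)·1 = 1/3.
If it is in chest 3 (prior 1/3): the guide opened chest 3, so this case is ruled out; weight (1/3)·0 = 0.
The weights sum to 14/27.
So P(the ruby in chest 2 | the guide opened chest 3) = (1/3) / (14/27) = 9/14.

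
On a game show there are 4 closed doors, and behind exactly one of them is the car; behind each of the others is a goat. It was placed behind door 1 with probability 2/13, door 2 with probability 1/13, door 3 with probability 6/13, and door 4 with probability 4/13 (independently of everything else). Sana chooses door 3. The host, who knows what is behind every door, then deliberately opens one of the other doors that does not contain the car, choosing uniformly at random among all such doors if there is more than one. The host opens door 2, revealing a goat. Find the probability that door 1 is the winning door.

Consider each possible location of the car in turn.
If it is behind door 1 (prior 2/13): the host has 2 equally likely choices, so probability 1/2; weight (2/13)·(1/2) = 1/13.
If it is behind door 2 (prior 1/13): the host opened door 2, so this case is ruled out; weight (1/13)·0 = 0.
If it is behind door 3 (prior 6/13): the host has 3 equally likely choices, so probability 1/3; weight (6/13)·(1/3) = 2/13.
If it is behind door 4 (prior 4/13): the host has 2 equally likely choices, so probability 1/2; weight (4/13)·(1/2) = 2/13.
The weights sum to 5/13.
So P(the car behind door 1 | the host opened door 2) = (1/13) / (5/13) = 1/5.

1/5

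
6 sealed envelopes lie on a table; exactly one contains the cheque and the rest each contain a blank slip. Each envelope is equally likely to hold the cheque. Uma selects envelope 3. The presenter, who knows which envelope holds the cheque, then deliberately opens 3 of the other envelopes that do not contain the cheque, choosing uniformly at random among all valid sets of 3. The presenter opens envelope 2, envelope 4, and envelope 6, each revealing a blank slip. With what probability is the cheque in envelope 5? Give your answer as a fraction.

Apply Bayes' rule, conditioning on where the cheque actually is.
If it is in either of envelopes 1 and 5 (prior 1/6 each): the presenter has 4 equally likely choices, so probability 1/4; weight (1/6)·(1/4) = 1/24 each.
If it is in any of envelopes 2, 4, and 6 (prior 1/6 each): that envelope was opened and seen not to hold the prize — ruled out; weight (1/6)·0 = 0 each.
If it is in envelope 3 (prior 1/6): the presenter has 10 equally likely choices, so probability 1/10; weight (1/6)·(1/10) = 1/60.
The weights sum to 1/10.
So P(the cheque in envelope 5 | the presenter opened envelope 2, envelope 4, and envelope 6) = (1/24) / (1/10) = 5/12.

5/12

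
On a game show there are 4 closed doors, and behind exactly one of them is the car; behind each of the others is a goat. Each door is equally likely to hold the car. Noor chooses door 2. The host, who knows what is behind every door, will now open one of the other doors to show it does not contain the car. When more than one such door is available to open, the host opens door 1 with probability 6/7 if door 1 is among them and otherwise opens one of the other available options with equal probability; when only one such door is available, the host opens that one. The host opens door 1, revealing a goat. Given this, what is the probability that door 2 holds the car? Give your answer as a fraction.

Condition on the true location of the car.
If it is behind door 1 (prior 1/4): the host opened door 1, so this case is ruled out; weight (1/4)·0 = 0.
If it is behind any of doors 2, 3, and 4 (prior 1/4 each): door 1 is available, opened with probability 6/7; weight (1/4)·(6/7) = 3/14 each.
The weights sum to 9/14.
So P(the car behind door 2 | the host opened door 1) = (3/14) / (9/14) = 1/3.

1/3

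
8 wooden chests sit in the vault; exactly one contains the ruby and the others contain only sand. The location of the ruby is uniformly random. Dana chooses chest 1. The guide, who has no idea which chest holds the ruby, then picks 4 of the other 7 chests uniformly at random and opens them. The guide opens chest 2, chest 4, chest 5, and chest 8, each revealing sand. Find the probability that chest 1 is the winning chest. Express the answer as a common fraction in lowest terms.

1/4

Because the guide chose which chests to open without knowing where the ruby is, the choice is independent of the prize location. Learning that none of the 4 opened chests holds the ruby simply rules out those 4 locations and leaves the remaining 4 chests still equally likely by symmetry.
So P(the ruby in chest 1) = 1/4.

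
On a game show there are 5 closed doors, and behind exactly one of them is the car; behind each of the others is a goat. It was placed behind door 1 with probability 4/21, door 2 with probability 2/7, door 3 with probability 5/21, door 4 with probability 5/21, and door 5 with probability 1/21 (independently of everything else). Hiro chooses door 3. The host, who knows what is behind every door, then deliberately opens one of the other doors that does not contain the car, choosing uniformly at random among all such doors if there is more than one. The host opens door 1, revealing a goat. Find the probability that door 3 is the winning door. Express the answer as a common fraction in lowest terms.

5/21

Condition on the true location of the car.
If it is behind door 1 (prior 4/21): the host opened door 1, so this case is ruled out; weight (4/21)·0 = 0.
If it is behind door 2 (prior 2/7): the host has 3 equally likely choices, so probability 1/3; weight (2/7)·(1/3) = 2/21.
If it is behind door 3 (prior 5/21): the host has 4 equally likely choices, so probability 1/4; weight (5/21)·(1/4) = 5/84.
If it is behind door 4 (prior 5/21): the host has 3 equally likely choices, so probability 1/3; weight (5/21)·(1/3) = 5/63.
If it is behind door 5 (prior 1/21): the host has 3 equally likely choices, so probability 1/3; weight (1/21)·(1/3) = 1/63.
The weights sum to 1/4.
So P(the car behind door 3 | the host opened door 1) = (5/84) / (1/4) = 5/21.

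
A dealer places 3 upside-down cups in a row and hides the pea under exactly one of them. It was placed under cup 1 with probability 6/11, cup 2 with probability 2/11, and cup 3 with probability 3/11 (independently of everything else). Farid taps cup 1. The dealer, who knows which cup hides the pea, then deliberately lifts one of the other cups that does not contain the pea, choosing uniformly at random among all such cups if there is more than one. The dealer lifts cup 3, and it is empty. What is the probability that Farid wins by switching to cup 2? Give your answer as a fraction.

Consider each possible location of the pea in turn.
If it is under cup 1 (prior 6/11): the dealer has 2 equally likely choices, so probability 1/2; weight (6/11)·(1/2) = 3/11.
If it is under cup 2 (prior 2/11): the dealer has no choice, probability 1; weight (2/11)·1 = 2/11.
If it is under cup 3 (prior 3/11): the dealer opened cup 3, so this case is ruled out; weight (3/11)·0 = 0.
The weights sum to 5/11.
So P(the pea under cup 2 | the dealer opened cup 3) = (2/11) / (5/11) = 2/5.

2/5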